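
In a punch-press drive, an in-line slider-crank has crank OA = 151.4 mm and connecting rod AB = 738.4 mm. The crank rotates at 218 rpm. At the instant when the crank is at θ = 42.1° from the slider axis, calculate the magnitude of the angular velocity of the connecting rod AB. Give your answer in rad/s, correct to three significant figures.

3.51

ω = 22.83 rad/s (converted from 218 rpm).
The rod makes angle φ with the slider axis where L sinφ = r sinθ; differentiating, L cosφ·φ̇ = r ω cosθ.
L cosφ = √(L² − r² sin²θ) = 0.73139 m.
|ω_rod| = r ω |cosθ| / √(L² − r² sin²θ) = 0.1514·22.83·0.74198/0.73139 = 3.5063 rad/s.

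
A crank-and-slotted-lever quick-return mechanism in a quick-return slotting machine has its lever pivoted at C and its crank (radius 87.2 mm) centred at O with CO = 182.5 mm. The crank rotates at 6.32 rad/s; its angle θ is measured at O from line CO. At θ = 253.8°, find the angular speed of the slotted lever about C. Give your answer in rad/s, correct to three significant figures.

ω = 6.32 rad/s
Crank pin A relative to C: A = (d + r cosθ, r sinθ); lever angle φ = atan2(r sinθ, d + r cosθ).
Differentiating tanφ: φ̇ = rω(d cosθ + r)/(d² + r² + 2dr cosθ).
d² + r² + 2dr cosθ = |CA|² = 0.0320304 m²;  d cosθ + r = +0.036284 m.
|ω_lever| = |0.0872·6.32·+0.036284| / 0.0320304 = 0.62429 rad/s.

0.624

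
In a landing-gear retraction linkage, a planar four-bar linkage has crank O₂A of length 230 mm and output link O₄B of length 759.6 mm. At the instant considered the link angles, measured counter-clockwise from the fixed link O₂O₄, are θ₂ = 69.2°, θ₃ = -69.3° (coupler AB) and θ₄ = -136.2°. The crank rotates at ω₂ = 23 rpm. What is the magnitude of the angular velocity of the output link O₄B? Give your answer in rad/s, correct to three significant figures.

ω₂ = 2.409 rad/s (from 23 rpm).
Differentiating the loop-closure r₂e^{iθ₂}+r₃e^{iθ₃}=r₁+r₄e^{iθ₄} gives r₂ω₂e^{iθ₂}+r₃ω₃e^{iθ₃}=r₄ω₄e^{iθ₄}.
Eliminating the other unknown: ω₄ = r₂ω₂ sin(θ₂−θ₃) / [r₄ sin(θ₄−θ₃)].
Numerator sine = +0.66262; denominator sine = -0.91982.
Result = 0.23·2.409·(+0.66262) / (0.7596·(-0.91982)) = -0.52536 rad/s; magnitude 0.52536 rad/s.

0.525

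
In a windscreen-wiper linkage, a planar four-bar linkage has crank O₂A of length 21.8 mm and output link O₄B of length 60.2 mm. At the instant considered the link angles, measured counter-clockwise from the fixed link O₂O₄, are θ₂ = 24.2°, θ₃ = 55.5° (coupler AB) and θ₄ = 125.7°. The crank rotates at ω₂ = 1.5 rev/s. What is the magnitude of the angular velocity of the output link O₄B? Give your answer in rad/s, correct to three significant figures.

1.88

ω₂ = 9.425 rad/s (from 1.5 rev/s).
Differentiating the loop-closure r₂e^{iθ₂}+r₃e^{iθ₃}=r₁+r₄e^{iθ₄} gives r₂ω₂e^{iθ₂}+r₃ω₃e^{iθ₃}=r₄ω₄e^{iθ₄}.
Eliminating the other unknown: ω₄ = r₂ω₂ sin(θ₂−θ₃) / [r₄ sin(θ₄−θ₃)].
Numerator sine = -0.51952; denominator sine = +0.94088.
Result = 0.0218·9.425·(-0.51952) / (0.0602·(+0.94088)) = -1.8845 rad/s; magnitude 1.8845 rad/s.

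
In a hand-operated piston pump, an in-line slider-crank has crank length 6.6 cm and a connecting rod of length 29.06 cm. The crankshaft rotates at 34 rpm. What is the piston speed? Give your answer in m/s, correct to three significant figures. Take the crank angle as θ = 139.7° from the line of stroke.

ω = 2π·34/60 = 3.56 rad/s
For an in-line slider-crank, x = r cosθ + √(L² − r² sin²θ), so v = −rω sinθ·[1 + r cosθ/√(L² − r² sin²θ)].
With r = 0.066 m, L = 0.2906 m, θ = 139.7°: √(L² − r² sin²θ) = 0.28745 m.
v = −0.066·3.56·0.64679·[1 + 0.066·-0.76267/0.28745] = -0.12537 m/s.
|v| = 0.12537 m/s.

0.125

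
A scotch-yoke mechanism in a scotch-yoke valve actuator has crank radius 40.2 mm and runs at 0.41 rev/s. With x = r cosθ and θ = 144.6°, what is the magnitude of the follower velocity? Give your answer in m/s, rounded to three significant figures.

ω = 2.576 rad/s (from 0.41 rev/s).
x = r cosθ ⇒ ẋ = −rω sinθ.
|v| = rω|sinθ| = 0.0402·2.576·|sin 144.6°| = 0.05999 m/s.

0.0600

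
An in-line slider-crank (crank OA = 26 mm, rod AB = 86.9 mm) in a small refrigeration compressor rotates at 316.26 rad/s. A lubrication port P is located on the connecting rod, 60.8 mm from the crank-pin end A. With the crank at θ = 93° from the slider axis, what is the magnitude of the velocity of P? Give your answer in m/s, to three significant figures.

8.12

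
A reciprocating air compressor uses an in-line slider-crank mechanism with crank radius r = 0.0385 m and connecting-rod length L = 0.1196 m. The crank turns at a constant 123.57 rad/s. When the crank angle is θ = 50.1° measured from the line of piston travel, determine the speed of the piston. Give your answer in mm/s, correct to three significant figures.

ω = 123.6 rad/s
For an in-line slider-crank, x = r cosθ + √(L² − r² sin²θ), so v = −rω sinθ·[1 + r cosθ/√(L² − r² sin²θ)].
With r = 0.0385 m, L = 0.1196 m, θ = 50.1°: √(L² − r² sin²θ) = 0.1159 m.
v = −0.0385·123.6·0.76717·[1 + 0.0385·0.64145/0.1159] = -4.4275 m/s.
|v| = 4.4275 m/s = 4427.5 mm/s.

4430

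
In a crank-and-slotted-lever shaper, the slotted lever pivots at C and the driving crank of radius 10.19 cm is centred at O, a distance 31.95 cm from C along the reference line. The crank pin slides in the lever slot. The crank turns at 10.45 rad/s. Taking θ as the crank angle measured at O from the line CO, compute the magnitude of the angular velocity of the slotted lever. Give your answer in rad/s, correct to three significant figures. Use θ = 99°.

ω = 10.45 rad/s
Crank pin A relative to C: A = (d + r cosθ, r sinθ); lever angle φ = atan2(r sinθ, d + r cosθ).
Differentiating tanφ: φ̇ = rω(d cosθ + r)/(d² + r² + 2dr cosθ).
d² + r² + 2dr cosθ = |CA|² = 0.102278 m²;  d cosθ + r = +0.051919 m.
|ω_lever| = |0.1019·10.45·+0.051919| / 0.102278 = 0.54055 rad/s.

0.541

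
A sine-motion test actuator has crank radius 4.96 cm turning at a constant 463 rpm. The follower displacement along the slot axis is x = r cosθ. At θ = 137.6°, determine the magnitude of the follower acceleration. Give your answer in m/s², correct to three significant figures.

86.1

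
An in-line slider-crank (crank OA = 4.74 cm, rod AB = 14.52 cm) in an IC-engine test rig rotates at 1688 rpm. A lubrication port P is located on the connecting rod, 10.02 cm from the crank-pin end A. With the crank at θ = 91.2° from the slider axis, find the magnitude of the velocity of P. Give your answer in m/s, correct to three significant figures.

8.34

ω = 176.8 rad/s.  Crank-pin speed |V_A| = rω = 8.3788 m/s, perpendicular to OA.
Rod angle: sinφ = −(r/L) sinθ ⇒ φ = -19.049°; ω_rod = −rω cosθ/√(L²−r²sin²θ) = +1.2785 rad/s.
V_P = V_A + ω_rod × AP, with AP = 0.1002 m along the rod.
Components: V_Px = −rω sinθ − a·ω_rod·sinφ = -8.3351 m/s;  V_Py = rω cosθ + a·ω_rod·cosφ = -0.054382 m/s.
|V_P| = √(V_Px² + V_Py²) = 8.3353 m/s.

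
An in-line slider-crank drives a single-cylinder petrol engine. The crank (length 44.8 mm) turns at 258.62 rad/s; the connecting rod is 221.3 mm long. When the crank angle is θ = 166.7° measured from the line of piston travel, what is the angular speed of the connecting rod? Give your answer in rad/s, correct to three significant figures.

51.0

ω = 258.6 rad/s
The rod makes angle φ with the slider axis where L sinφ = r sinθ; differentiating, L cosφ·φ̇ = r ω cosθ.
L cosφ = √(L² − r² sin²θ) = 0.22106 m.
|ω_rod| = r ω |cosθ| / √(L² − r² sin²θ) = 0.0448·258.6·0.97318/0.22106 = 51.006 rad/s.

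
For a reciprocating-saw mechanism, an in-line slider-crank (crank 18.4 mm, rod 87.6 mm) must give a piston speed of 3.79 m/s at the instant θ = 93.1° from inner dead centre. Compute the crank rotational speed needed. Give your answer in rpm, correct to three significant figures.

1990

For an in-line slider-crank, |v_piston| = rω|sinθ|·[1 + r cosθ/√(L² − r² sin²θ)].
With r = 0.0184 m, L = 0.0876 m, θ = 93.1°: the bracketed kinematic factor |dx/dθ| = 0.01816 m.
ω = v/|dx/dθ| = 3.79/0.01816 = 208.7 rad/s.
N = 60ω/(2π) = 1993 rpm.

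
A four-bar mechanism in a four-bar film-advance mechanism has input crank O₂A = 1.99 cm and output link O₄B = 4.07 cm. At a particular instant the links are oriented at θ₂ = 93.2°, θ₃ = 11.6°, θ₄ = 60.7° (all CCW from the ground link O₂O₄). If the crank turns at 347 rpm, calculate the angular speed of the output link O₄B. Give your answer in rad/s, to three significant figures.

23.3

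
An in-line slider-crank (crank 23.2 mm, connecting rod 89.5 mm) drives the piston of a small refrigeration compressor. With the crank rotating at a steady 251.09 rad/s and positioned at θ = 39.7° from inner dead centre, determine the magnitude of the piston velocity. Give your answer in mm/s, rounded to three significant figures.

ω = 251.1 rad/s
For an in-line slider-crank, x = r cosθ + √(L² − r² sin²θ), so v = −rω sinθ·[1 + r cosθ/√(L² − r² sin²θ)].
With r = 0.0232 m, L = 0.0895 m, θ = 39.7°: √(L² − r² sin²θ) = 0.088265 m.
v = −0.0232·251.1·0.63877·[1 + 0.0232·0.76940/0.088265] = -4.4735 m/s.
|v| = 4.4735 m/s = 4473.5 mm/s.

4470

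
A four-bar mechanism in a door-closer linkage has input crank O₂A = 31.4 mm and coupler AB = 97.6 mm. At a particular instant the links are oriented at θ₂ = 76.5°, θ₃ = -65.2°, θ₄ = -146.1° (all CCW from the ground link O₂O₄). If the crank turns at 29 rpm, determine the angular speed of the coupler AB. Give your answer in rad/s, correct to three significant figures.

ω₂ = 3.037 rad/s (from 29 rpm).
Differentiating the loop-closure r₂e^{iθ₂}+r₃e^{iθ₃}=r₁+r₄e^{iθ₄} gives r₂ω₂e^{iθ₂}+r₃ω₃e^{iθ₃}=r₄ω₄e^{iθ₄}.
Eliminating the other unknown: ω₃ = r₂ω₂ sin(θ₄−θ₂) / [r₃ sin(θ₃−θ₄)].
Numerator sine = +0.67688; denominator sine = +0.98741.
Result = 0.0314·3.037·(+0.67688) / (0.0976·(+0.98741)) = +0.66976 rad/s; magnitude 0.66976 rad/s.

0.670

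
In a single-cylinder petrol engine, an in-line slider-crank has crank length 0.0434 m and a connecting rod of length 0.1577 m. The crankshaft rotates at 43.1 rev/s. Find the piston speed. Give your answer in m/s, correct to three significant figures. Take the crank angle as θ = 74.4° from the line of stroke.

12.2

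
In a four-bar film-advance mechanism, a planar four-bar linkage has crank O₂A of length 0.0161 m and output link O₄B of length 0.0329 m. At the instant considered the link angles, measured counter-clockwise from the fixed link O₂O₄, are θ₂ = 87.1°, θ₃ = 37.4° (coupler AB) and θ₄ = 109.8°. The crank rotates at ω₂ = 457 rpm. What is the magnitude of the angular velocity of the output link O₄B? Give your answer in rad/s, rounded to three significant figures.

ω₂ = 47.86 rad/s (from 457 rpm).
Differentiating the loop-closure r₂e^{iθ₂}+r₃e^{iθ₃}=r₁+r₄e^{iθ₄} gives r₂ω₂e^{iθ₂}+r₃ω₃e^{iθ₃}=r₄ω₄e^{iθ₄}.
Eliminating the other unknown: ω₄ = r₂ω₂ sin(θ₂−θ₃) / [r₄ sin(θ₄−θ₃)].
Numerator sine = +0.76267; denominator sine = +0.95319.
Result = 0.0161·47.86·(+0.76267) / (0.0329·(+0.95319)) = +18.738 rad/s; magnitude 18.738 rad/s.

18.7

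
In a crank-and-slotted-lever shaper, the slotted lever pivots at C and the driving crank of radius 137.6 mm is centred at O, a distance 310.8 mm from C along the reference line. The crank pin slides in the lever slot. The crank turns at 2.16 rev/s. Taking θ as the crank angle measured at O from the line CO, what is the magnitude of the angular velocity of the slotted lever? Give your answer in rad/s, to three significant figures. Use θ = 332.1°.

ω = 13.57 rad/s (from 2.16 rev/s).
Crank pin A relative to C: A = (d + r cosθ, r sinθ); lever angle φ = atan2(r sinθ, d + r cosθ).
Differentiating tanφ: φ̇ = rω(d cosθ + r)/(d² + r² + 2dr cosθ).
d² + r² + 2dr cosθ = |CA|² = 0.191121 m²;  d cosθ + r = +0.41227 m.
|ω_lever| = |0.1376·13.57·+0.41227| / 0.191121 = 4.0284 rad/s.

4.03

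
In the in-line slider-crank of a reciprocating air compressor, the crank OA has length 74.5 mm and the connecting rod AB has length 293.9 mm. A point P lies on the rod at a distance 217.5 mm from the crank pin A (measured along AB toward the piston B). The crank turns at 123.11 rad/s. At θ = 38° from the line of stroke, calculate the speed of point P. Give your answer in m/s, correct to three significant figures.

ω = 123.1 rad/s.  Crank-pin speed |V_A| = rω = 9.1717 m/s, perpendicular to OA.
Rod angle: sinφ = −(r/L) sinθ ⇒ φ = -8.978°; ω_rod = −rω cosθ/√(L²−r²sin²θ) = -24.896 rad/s.
V_P = V_A + ω_rod × AP, with AP = 0.2175 m along the rod.
Components: V_Px = −rω sinθ − a·ω_rod·sinφ = -6.4917 m/s;  V_Py = rω cosθ + a·ω_rod·cosφ = +1.8788 m/s.
|V_P| = √(V_Px² + V_Py²) = 6.7581 m/s.

6.76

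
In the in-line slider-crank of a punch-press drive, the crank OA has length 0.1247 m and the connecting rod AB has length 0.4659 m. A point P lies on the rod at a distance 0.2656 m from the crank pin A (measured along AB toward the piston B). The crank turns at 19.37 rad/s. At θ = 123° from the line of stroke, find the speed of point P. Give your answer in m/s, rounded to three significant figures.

1.94

ω = 19.37 rad/s.  Crank-pin speed |V_A| = rω = 2.4154 m/s, perpendicular to OA.
Rod angle: sinφ = −(r/L) sinθ ⇒ φ = -12.972°; ω_rod = −rω cosθ/√(L²−r²sin²θ) = +2.8976 rad/s.
V_P = V_A + ω_rod × AP, with AP = 0.2656 m along the rod.
Components: V_Px = −rω sinθ − a·ω_rod·sinφ = -1.853 m/s;  V_Py = rω cosθ + a·ω_rod·cosφ = -0.56558 m/s.
|V_P| = √(V_Px² + V_Py²) = 1.9374 m/s.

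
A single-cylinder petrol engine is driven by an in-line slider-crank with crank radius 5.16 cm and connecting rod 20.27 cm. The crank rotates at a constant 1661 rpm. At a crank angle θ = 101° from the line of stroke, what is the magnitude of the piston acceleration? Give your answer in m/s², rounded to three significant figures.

677

ω = 2π·1661/60 = 173.9 rad/s
x(θ) = r cosθ + √(L² − r² sin²θ); with ω constant, a = ω²·d²x/dθ².
d²x/dθ² = −r cosθ − r²(cos2θ)/√u − r⁴ sin²2θ/(4u^{3/2}),  u = L² − r² sin²θ = 0.0385217 m².
Substituting r = 0.0516 m, L = 0.2027 m, θ = 101°: d²x/dθ² = +0.022391 m.
a = ω²·d²x/dθ² = (173.9)²·(+0.022391) = +677.44 m/s²;  |a| = 677.44 m/s².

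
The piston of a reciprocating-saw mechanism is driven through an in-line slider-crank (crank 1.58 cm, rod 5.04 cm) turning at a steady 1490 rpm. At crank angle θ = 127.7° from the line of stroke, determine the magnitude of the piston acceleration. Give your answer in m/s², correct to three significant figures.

264

ω = 2π·1490/60 = 156 rad/s
x(θ) = r cosθ + √(L² − r² sin²θ); with ω constant, a = ω²·d²x/dθ².
d²x/dθ² = −r cosθ − r²(cos2θ)/√u − r⁴ sin²2θ/(4u^{3/2}),  u = L² − r² sin²θ = 0.00238388 m².
Substituting r = 0.0158 m, L = 0.0504 m, θ = 127.7°: d²x/dθ² = +0.010826 m.
a = ω²·d²x/dθ² = (156)²·(+0.010826) = +263.56 m/s²;  |a| = 263.56 m/s².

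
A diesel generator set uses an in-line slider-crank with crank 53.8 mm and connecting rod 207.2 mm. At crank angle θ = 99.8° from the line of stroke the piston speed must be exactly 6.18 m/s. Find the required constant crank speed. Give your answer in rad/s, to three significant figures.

For an in-line slider-crank, |v_piston| = rω|sinθ|·[1 + r cosθ/√(L² − r² sin²θ)].
With r = 0.0538 m, L = 0.2072 m, θ = 99.8°: the bracketed kinematic factor |dx/dθ| = 0.050591 m.
ω = v/|dx/dθ| = 6.18/0.050591 = 122.16 rad/s.

122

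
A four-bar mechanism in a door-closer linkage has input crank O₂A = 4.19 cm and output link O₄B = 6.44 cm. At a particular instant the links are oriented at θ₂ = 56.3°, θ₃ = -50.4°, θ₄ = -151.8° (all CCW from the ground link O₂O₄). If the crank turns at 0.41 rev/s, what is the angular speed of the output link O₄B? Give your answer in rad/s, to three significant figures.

ω₂ = 2.576 rad/s (from 0.41 rev/s).
Differentiating the loop-closure r₂e^{iθ₂}+r₃e^{iθ₃}=r₁+r₄e^{iθ₄} gives r₂ω₂e^{iθ₂}+r₃ω₃e^{iθ₃}=r₄ω₄e^{iθ₄}.
Eliminating the other unknown: ω₄ = r₂ω₂ sin(θ₂−θ₃) / [r₄ sin(θ₄−θ₃)].
Numerator sine = +0.95782; denominator sine = -0.98027.
Result = 0.0419·2.576·(+0.95782) / (0.0644·(-0.98027)) = -1.6377 rad/s; magnitude 1.6377 rad/s.

1.64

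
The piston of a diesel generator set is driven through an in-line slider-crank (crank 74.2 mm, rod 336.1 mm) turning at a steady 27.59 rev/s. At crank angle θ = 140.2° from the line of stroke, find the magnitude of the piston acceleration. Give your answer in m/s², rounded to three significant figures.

1620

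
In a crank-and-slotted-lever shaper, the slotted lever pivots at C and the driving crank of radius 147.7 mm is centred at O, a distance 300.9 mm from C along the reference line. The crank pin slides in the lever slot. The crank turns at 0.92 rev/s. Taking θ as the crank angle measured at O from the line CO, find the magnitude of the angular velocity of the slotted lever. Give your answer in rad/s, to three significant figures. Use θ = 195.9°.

4.50

ω = 5.781 rad/s (from 0.92 rev/s).
Crank pin A relative to C: A = (d + r cosθ, r sinθ); lever angle φ = atan2(r sinθ, d + r cosθ).
Differentiating tanφ: φ̇ = rω(d cosθ + r)/(d² + r² + 2dr cosθ).
d² + r² + 2dr cosθ = |CA|² = 0.0268709 m²;  d cosθ + r = -0.14169 m.
|ω_lever| = |0.1477·5.781·-0.14169| / 0.0268709 = 4.5019 rad/s.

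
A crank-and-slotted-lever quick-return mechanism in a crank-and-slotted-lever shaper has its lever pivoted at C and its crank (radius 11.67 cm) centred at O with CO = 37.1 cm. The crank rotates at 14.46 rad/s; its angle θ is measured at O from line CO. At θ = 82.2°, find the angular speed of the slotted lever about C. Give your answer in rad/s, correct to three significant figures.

ω = 14.46 rad/s
Crank pin A relative to C: A = (d + r cosθ, r sinθ); lever angle φ = atan2(r sinθ, d + r cosθ).
Differentiating tanφ: φ̇ = rω(d cosθ + r)/(d² + r² + 2dr cosθ).
d² + r² + 2dr cosθ = |CA|² = 0.163012 m²;  d cosθ + r = +0.16705 m.
|ω_lever| = |0.1167·14.46·+0.16705| / 0.163012 = 1.7293 rad/s.

1.73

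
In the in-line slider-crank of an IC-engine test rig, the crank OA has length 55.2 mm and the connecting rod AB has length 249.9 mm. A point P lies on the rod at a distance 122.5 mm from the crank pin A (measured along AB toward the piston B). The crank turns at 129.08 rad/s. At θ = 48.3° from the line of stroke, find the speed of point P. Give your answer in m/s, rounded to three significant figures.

ω = 129.1 rad/s.  Crank-pin speed |V_A| = rω = 7.1252 m/s, perpendicular to OA.
Rod angle: sinφ = −(r/L) sinθ ⇒ φ = -9.493°; ω_rod = −rω cosθ/√(L²−r²sin²θ) = -19.231 rad/s.
V_P = V_A + ω_rod × AP, with AP = 0.1225 m along the rod.
Components: V_Px = −rω sinθ − a·ω_rod·sinφ = -5.7085 m/s;  V_Py = rω cosθ + a·ω_rod·cosφ = +2.4164 m/s.
|V_P| = √(V_Px² + V_Py²) = 6.1989 m/s.

6.20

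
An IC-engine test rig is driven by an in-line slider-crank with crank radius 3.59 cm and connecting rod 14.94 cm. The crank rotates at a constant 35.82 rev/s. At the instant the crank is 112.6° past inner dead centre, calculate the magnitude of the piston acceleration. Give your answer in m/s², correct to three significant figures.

1010

ω = 2π·35.8 = 225.1 rad/s
x(θ) = r cosθ + √(L² − r² sin²θ); with ω constant, a = ω²·d²x/dθ².
d²x/dθ² = −r cosθ − r²(cos2θ)/√u − r⁴ sin²2θ/(4u^{3/2}),  u = L² − r² sin²θ = 0.0212219 m².
Substituting r = 0.0359 m, L = 0.1494 m, θ = 112.6°: d²x/dθ² = +0.019962 m.
a = ω²·d²x/dθ² = (225.1)²·(+0.019962) = +1011.2 m/s²;  |a| = 1011.2 m/s².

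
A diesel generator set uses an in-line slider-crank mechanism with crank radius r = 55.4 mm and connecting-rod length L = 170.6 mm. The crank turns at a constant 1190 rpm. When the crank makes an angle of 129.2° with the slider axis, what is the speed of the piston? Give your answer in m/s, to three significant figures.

ω = 2π·1190/60 = 124.6 rad/s
For an in-line slider-crank, x = r cosθ + √(L² − r² sin²θ), so v = −rω sinθ·[1 + r cosθ/√(L² − r² sin²θ)].
With r = 0.0554 m, L = 0.1706 m, θ = 129.2°: √(L² − r² sin²θ) = 0.16511 m.
v = −0.0554·124.6·0.77494·[1 + 0.0554·-0.63203/0.16511] = -4.2155 m/s.
|v| = 4.2155 m/s.

4.22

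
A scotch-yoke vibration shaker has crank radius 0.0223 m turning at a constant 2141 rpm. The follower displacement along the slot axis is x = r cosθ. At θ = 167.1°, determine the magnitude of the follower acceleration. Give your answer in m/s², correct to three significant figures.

1090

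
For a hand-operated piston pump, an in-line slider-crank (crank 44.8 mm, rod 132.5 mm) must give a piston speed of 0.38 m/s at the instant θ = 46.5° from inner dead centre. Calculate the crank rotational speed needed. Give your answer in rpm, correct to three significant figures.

For an in-line slider-crank, |v_piston| = rω|sinθ|·[1 + r cosθ/√(L² − r² sin²θ)].
With r = 0.0448 m, L = 0.1325 m, θ = 46.5°: the bracketed kinematic factor |dx/dθ| = 0.040298 m.
ω = v/|dx/dθ| = 0.38/0.040298 = 9.4297 rad/s.
N = 60ω/(2π) = 90.047 rpm.

90.0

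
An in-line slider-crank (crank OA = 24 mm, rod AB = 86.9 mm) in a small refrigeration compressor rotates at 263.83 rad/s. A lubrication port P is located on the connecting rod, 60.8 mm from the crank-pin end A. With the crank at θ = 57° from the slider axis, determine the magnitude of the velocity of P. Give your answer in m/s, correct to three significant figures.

5.98

ω = 263.8 rad/s.  Crank-pin speed |V_A| = rω = 6.3319 m/s, perpendicular to OA.
Rod angle: sinφ = −(r/L) sinθ ⇒ φ = -13.393°; ω_rod = −rω cosθ/√(L²−r²sin²θ) = -40.794 rad/s.
V_P = V_A + ω_rod × AP, with AP = 0.0608 m along the rod.
Components: V_Px = −rω sinθ − a·ω_rod·sinφ = -5.8849 m/s;  V_Py = rω cosθ + a·ω_rod·cosφ = +1.0358 m/s.
|V_P| = √(V_Px² + V_Py²) = 5.9753 m/s.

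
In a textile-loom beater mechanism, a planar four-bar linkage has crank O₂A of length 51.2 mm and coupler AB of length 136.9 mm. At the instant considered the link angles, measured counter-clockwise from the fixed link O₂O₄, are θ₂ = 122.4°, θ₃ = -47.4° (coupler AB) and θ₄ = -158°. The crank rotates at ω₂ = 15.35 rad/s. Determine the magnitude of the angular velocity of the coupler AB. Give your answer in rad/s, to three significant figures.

ω₂ = 15.35 rad/s
Differentiating the loop-closure r₂e^{iθ₂}+r₃e^{iθ₃}=r₁+r₄e^{iθ₄} gives r₂ω₂e^{iθ₂}+r₃ω₃e^{iθ₃}=r₄ω₄e^{iθ₄}.
Eliminating the other unknown: ω₃ = r₂ω₂ sin(θ₄−θ₂) / [r₃ sin(θ₃−θ₄)].
Numerator sine = +0.98357; denominator sine = +0.93606.
Result = 0.0512·15.35·(+0.98357) / (0.1369·(+0.93606)) = +6.0322 rad/s; magnitude 6.0322 rad/s.

6.03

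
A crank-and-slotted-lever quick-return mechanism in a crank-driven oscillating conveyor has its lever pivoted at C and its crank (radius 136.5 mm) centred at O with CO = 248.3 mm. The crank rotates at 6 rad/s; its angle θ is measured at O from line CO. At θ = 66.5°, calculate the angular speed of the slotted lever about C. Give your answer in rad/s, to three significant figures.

ω = 6 rad/s
Crank pin A relative to C: A = (d + r cosθ, r sinθ); lever angle φ = atan2(r sinθ, d + r cosθ).
Differentiating tanφ: φ̇ = rω(d cosθ + r)/(d² + r² + 2dr cosθ).
d² + r² + 2dr cosθ = |CA|² = 0.107315 m²;  d cosθ + r = +0.23551 m.
|ω_lever| = |0.1365·6·+0.23551| / 0.107315 = 1.7974 rad/s.

1.80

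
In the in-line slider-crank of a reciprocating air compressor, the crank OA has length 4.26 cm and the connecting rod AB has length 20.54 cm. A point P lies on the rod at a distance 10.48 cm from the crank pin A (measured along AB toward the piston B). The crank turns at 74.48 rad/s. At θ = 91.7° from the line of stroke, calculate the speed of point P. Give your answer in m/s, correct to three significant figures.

ω = 74.48 rad/s.  Crank-pin speed |V_A| = rω = 3.1728 m/s, perpendicular to OA.
Rod angle: sinφ = −(r/L) sinθ ⇒ φ = -11.965°; ω_rod = −rω cosθ/√(L²−r²sin²θ) = +0.46844 rad/s.
V_P = V_A + ω_rod × AP, with AP = 0.1048 m along the rod.
Components: V_Px = −rω sinθ − a·ω_rod·sinφ = -3.1613 m/s;  V_Py = rω cosθ + a·ω_rod·cosφ = -0.046101 m/s.
|V_P| = √(V_Px² + V_Py²) = 3.1616 m/s.

3.16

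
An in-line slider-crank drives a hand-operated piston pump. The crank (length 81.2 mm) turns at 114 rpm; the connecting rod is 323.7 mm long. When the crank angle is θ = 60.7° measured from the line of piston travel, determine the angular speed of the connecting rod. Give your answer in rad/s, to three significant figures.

ω = 11.94 rad/s (converted from 114 rpm).
The rod makes angle φ with the slider axis where L sinφ = r sinθ; differentiating, L cosφ·φ̇ = r ω cosθ.
L cosφ = √(L² − r² sin²θ) = 0.31586 m.
|ω_rod| = r ω |cosθ| / √(L² − r² sin²θ) = 0.0812·11.94·0.48938/0.31586 = 1.5019 rad/s.

1.50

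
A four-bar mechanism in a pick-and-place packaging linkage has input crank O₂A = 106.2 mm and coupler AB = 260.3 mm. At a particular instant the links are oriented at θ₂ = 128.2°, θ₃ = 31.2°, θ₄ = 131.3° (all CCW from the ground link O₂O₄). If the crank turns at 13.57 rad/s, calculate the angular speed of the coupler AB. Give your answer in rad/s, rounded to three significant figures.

ω₂ = 13.57 rad/s
Differentiating the loop-closure r₂e^{iθ₂}+r₃e^{iθ₃}=r₁+r₄e^{iθ₄} gives r₂ω₂e^{iθ₂}+r₃ω₃e^{iθ₃}=r₄ω₄e^{iθ₄}.
Eliminating the other unknown: ω₃ = r₂ω₂ sin(θ₄−θ₂) / [r₃ sin(θ₃−θ₄)].
Numerator sine = +0.05408; denominator sine = -0.98450.
Result = 0.1062·13.57·(+0.05408) / (0.2603·(-0.98450)) = -0.30412 rad/s; magnitude 0.30412 rad/s.

0.304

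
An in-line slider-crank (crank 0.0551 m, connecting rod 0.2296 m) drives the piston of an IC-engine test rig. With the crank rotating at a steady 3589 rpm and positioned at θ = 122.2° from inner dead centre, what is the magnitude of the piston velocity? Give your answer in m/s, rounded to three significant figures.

15.2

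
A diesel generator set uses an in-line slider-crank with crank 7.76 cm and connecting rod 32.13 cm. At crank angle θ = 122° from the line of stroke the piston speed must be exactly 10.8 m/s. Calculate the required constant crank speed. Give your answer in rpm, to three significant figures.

1800

For an in-line slider-crank, |v_piston| = rω|sinθ|·[1 + r cosθ/√(L² − r² sin²θ)].
With r = 0.0776 m, L = 0.3213 m, θ = 122°: the bracketed kinematic factor |dx/dθ| = 0.057204 m.
ω = v/|dx/dθ| = 10.8/0.057204 = 188.8 rad/s.
N = 60ω/(2π) = 1802.9 rpm.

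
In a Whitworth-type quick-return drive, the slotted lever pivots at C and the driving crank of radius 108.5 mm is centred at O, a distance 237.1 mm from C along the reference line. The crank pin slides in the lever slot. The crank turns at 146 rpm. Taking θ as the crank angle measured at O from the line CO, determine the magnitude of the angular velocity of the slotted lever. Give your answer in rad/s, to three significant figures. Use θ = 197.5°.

ω = 15.29 rad/s (from 146 rpm).
Crank pin A relative to C: A = (d + r cosθ, r sinθ); lever angle φ = atan2(r sinθ, d + r cosθ).
Differentiating tanφ: φ̇ = rω(d cosθ + r)/(d² + r² + 2dr cosθ).
d² + r² + 2dr cosθ = |CA|² = 0.0189193 m²;  d cosθ + r = -0.11763 m.
|ω_lever| = |0.1085·15.29·-0.11763| / 0.0189193 = 10.314 rad/s.

10.3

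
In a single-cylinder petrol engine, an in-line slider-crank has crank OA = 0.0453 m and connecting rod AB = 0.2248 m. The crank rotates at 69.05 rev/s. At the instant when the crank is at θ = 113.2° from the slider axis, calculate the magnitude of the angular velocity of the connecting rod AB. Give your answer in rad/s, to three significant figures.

35.0

ω = 433.9 rad/s (converted from 69.05 rev/s).
The rod makes angle φ with the slider axis where L sinφ = r sinθ; differentiating, L cosφ·φ̇ = r ω cosθ.
L cosφ = √(L² − r² sin²θ) = 0.22091 m.
|ω_rod| = r ω |cosθ| / √(L² − r² sin²θ) = 0.0453·433.9·0.39394/0.22091 = 35.048 rad/s.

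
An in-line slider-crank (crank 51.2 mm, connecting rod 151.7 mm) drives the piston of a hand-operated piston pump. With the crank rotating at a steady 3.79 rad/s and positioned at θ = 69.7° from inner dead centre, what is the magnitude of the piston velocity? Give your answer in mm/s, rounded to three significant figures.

ω = 3.79 rad/s
For an in-line slider-crank, x = r cosθ + √(L² − r² sin²θ), so v = −rω sinθ·[1 + r cosθ/√(L² − r² sin²θ)].
With r = 0.0512 m, L = 0.1517 m, θ = 69.7°: √(L² − r² sin²θ) = 0.1439 m.
v = −0.0512·3.79·0.93789·[1 + 0.0512·0.34694/0.1439] = -0.20446 m/s.
|v| = 0.20446 m/s = 204.46 mm/s.

204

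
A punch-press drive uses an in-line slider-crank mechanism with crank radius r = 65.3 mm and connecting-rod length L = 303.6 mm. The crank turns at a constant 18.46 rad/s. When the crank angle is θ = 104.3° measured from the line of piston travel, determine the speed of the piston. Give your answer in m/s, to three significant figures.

ω = 18.46 rad/s
For an in-line slider-crank, x = r cosθ + √(L² − r² sin²θ), so v = −rω sinθ·[1 + r cosθ/√(L² − r² sin²θ)].
With r = 0.0653 m, L = 0.3036 m, θ = 104.3°: √(L² − r² sin²θ) = 0.29693 m.
v = −0.0653·18.46·0.96902·[1 + 0.0653·-0.24700/0.29693] = -1.1046 m/s.
|v| = 1.1046 m/s.

1.10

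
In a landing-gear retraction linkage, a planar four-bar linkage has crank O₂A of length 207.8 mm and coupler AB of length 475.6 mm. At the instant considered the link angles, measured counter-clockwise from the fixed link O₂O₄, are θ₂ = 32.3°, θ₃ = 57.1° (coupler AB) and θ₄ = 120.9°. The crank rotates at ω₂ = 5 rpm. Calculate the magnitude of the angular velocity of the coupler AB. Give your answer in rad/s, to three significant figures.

ω₂ = 0.5236 rad/s (from 5 rpm).
Differentiating the loop-closure r₂e^{iθ₂}+r₃e^{iθ₃}=r₁+r₄e^{iθ₄} gives r₂ω₂e^{iθ₂}+r₃ω₃e^{iθ₃}=r₄ω₄e^{iθ₄}.
Eliminating the other unknown: ω₃ = r₂ω₂ sin(θ₄−θ₂) / [r₃ sin(θ₃−θ₄)].
Numerator sine = +0.99970; denominator sine = -0.89726.
Result = 0.2078·0.5236·(+0.99970) / (0.4756·(-0.89726)) = -0.25489 rad/s; magnitude 0.25489 rad/s.

0.255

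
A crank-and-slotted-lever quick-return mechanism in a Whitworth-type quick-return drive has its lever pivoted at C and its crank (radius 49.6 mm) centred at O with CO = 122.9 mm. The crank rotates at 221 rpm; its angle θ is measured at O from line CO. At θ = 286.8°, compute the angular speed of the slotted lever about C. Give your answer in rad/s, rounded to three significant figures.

ω = 23.14 rad/s (from 221 rpm).
Crank pin A relative to C: A = (d + r cosθ, r sinθ); lever angle φ = atan2(r sinθ, d + r cosθ).
Differentiating tanφ: φ̇ = rω(d cosθ + r)/(d² + r² + 2dr cosθ).
d² + r² + 2dr cosθ = |CA|² = 0.0210884 m²;  d cosθ + r = +0.085122 m.
|ω_lever| = |0.0496·23.14·+0.085122| / 0.0210884 = 4.6334 rad/s.

4.63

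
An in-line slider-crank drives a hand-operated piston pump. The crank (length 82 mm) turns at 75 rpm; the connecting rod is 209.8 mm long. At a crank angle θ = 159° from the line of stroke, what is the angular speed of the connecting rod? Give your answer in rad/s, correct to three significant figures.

ω = 7.854 rad/s (converted from 75 rpm).
The rod makes angle φ with the slider axis where L sinφ = r sinθ; differentiating, L cosφ·φ̇ = r ω cosθ.
L cosφ = √(L² − r² sin²θ) = 0.20773 m.
|ω_rod| = r ω |cosθ| / √(L² − r² sin²θ) = 0.082·7.854·0.93358/0.20773 = 2.8944 rad/s.

2.89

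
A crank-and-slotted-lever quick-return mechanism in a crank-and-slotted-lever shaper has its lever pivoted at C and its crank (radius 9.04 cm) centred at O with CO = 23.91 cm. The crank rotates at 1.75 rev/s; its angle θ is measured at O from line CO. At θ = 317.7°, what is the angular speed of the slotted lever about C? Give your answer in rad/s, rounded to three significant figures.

2.73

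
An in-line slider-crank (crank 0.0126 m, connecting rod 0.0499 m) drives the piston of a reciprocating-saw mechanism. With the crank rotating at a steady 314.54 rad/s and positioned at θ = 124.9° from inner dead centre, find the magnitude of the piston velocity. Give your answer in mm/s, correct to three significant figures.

2770

ω = 314.5 rad/s
For an in-line slider-crank, x = r cosθ + √(L² − r² sin²θ), so v = −rω sinθ·[1 + r cosθ/√(L² − r² sin²θ)].
With r = 0.0126 m, L = 0.0499 m, θ = 124.9°: √(L² − r² sin²θ) = 0.048818 m.
v = −0.0126·314.5·0.82015·[1 + 0.0126·-0.57215/0.048818] = -2.7704 m/s.
|v| = 2.7704 m/s = 2770.4 mm/s.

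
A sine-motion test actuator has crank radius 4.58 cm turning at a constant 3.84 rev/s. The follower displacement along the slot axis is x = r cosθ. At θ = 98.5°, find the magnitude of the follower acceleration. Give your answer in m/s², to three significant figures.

ω = 24.13 rad/s (from 3.84 rev/s).
x = r cosθ ⇒ ẍ = −rω² cosθ (ω constant).
|a| = rω²|cosθ| = 0.0458·(24.13)²·|cos 98.5°| = 3.9408 m/s².

3.94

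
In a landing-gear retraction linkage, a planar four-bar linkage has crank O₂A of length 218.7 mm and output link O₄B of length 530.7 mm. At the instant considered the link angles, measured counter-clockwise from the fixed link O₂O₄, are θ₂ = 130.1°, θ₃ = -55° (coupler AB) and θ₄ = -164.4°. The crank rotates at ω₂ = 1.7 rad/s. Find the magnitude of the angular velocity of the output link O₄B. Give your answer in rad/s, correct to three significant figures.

0.0660

ω₂ = 1.7 rad/s
Differentiating the loop-closure r₂e^{iθ₂}+r₃e^{iθ₃}=r₁+r₄e^{iθ₄} gives r₂ω₂e^{iθ₂}+r₃ω₃e^{iθ₃}=r₄ω₄e^{iθ₄}.
Eliminating the other unknown: ω₄ = r₂ω₂ sin(θ₂−θ₃) / [r₄ sin(θ₄−θ₃)].
Numerator sine = -0.08889; denominator sine = -0.94322.
Result = 0.2187·1.7·(-0.08889) / (0.5307·(-0.94322)) = +0.066025 rad/s; magnitude 0.066025 rad/s.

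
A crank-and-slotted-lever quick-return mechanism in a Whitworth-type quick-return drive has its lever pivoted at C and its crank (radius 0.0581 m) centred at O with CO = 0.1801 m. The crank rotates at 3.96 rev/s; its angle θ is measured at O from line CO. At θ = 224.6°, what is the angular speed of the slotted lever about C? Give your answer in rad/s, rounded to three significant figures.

4.85

ω = 24.88 rad/s (from 3.96 rev/s).
Crank pin A relative to C: A = (d + r cosθ, r sinθ); lever angle φ = atan2(r sinθ, d + r cosθ).
Differentiating tanφ: φ̇ = rω(d cosθ + r)/(d² + r² + 2dr cosθ).
d² + r² + 2dr cosθ = |CA|² = 0.0209106 m²;  d cosθ + r = -0.070136 m.
|ω_lever| = |0.0581·24.88·-0.070136| / 0.0209106 = 4.8487 rad/s.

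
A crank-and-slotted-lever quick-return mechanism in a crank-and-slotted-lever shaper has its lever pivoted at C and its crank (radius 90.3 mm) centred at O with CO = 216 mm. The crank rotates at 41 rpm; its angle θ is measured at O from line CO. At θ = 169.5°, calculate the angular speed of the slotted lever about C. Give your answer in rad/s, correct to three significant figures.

ω = 4.294 rad/s (from 41 rpm).
Crank pin A relative to C: A = (d + r cosθ, r sinθ); lever angle φ = atan2(r sinθ, d + r cosθ).
Differentiating tanφ: φ̇ = rω(d cosθ + r)/(d² + r² + 2dr cosθ).
d² + r² + 2dr cosθ = |CA|² = 0.0164537 m²;  d cosθ + r = -0.12208 m.
|ω_lever| = |0.0903·4.294·-0.12208| / 0.0164537 = 2.8767 rad/s.

2.88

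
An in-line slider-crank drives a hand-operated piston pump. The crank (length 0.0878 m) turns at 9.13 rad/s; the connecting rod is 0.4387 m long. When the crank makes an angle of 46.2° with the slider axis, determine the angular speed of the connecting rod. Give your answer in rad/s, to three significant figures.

1.28

ω = 9.13 rad/s
The rod makes angle φ with the slider axis where L sinφ = r sinθ; differentiating, L cosφ·φ̇ = r ω cosθ.
L cosφ = √(L² − r² sin²θ) = 0.4341 m.
|ω_rod| = r ω |cosθ| / √(L² − r² sin²θ) = 0.0878·9.13·0.69214/0.4341 = 1.2781 rad/s.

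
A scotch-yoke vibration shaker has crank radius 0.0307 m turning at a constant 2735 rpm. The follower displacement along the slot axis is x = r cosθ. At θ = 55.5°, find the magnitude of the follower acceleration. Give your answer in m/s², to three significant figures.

1430

ω = 286.4 rad/s (from 2735 rpm).
x = r cosθ ⇒ ẍ = −rω² cosθ (ω constant).
|a| = rω²|cosθ| = 0.0307·(286.4)²·|cos 55.5°| = 1426.4 m/s².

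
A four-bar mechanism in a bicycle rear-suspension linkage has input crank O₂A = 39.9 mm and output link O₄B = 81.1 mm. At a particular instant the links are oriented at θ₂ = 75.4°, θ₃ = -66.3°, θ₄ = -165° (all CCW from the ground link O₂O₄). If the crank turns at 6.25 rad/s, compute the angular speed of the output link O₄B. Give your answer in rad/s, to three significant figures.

1.93

ω₂ = 6.25 rad/s
Differentiating the loop-closure r₂e^{iθ₂}+r₃e^{iθ₃}=r₁+r₄e^{iθ₄} gives r₂ω₂e^{iθ₂}+r₃ω₃e^{iθ₃}=r₄ω₄e^{iθ₄}.
Eliminating the other unknown: ω₄ = r₂ω₂ sin(θ₂−θ₃) / [r₄ sin(θ₄−θ₃)].
Numerator sine = +0.61978; denominator sine = -0.98849.
Result = 0.0399·6.25·(+0.61978) / (0.0811·(-0.98849)) = -1.9279 rad/s; magnitude 1.9279 rad/s.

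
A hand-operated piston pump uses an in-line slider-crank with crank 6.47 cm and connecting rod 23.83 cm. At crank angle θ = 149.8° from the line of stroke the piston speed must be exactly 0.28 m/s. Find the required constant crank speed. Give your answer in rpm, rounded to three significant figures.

For an in-line slider-crank, |v_piston| = rω|sinθ|·[1 + r cosθ/√(L² − r² sin²θ)].
With r = 0.0647 m, L = 0.2383 m, θ = 149.8°: the bracketed kinematic factor |dx/dθ| = 0.024836 m.
ω = v/|dx/dθ| = 0.28/0.024836 = 11.274 rad/s.
N = 60ω/(2π) = 107.66 rpm.

108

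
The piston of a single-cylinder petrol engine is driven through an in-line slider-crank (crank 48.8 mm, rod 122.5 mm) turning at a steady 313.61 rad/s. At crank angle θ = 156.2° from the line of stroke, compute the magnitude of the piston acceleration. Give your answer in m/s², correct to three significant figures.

3040

ω = 313.6 rad/s
x(θ) = r cosθ + √(L² − r² sin²θ); with ω constant, a = ω²·d²x/dθ².
d²x/dθ² = −r cosθ − r²(cos2θ)/√u − r⁴ sin²2θ/(4u^{3/2}),  u = L² − r² sin²θ = 0.0146184 m².
Substituting r = 0.0488 m, L = 0.1225 m, θ = 156.2°: d²x/dθ² = +0.030931 m.
a = ω²·d²x/dθ² = (313.6)²·(+0.030931) = +3042.1 m/s²;  |a| = 3042.1 m/s².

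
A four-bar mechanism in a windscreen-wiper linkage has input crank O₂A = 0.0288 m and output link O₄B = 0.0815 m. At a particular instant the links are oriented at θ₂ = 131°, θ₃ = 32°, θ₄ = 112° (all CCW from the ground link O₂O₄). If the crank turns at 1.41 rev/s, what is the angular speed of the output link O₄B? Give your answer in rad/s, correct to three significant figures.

ω₂ = 8.859 rad/s (from 1.41 rev/s).
Differentiating the loop-closure r₂e^{iθ₂}+r₃e^{iθ₃}=r₁+r₄e^{iθ₄} gives r₂ω₂e^{iθ₂}+r₃ω₃e^{iθ₃}=r₄ω₄e^{iθ₄}.
Eliminating the other unknown: ω₄ = r₂ω₂ sin(θ₂−θ₃) / [r₄ sin(θ₄−θ₃)].
Numerator sine = +0.98769; denominator sine = +0.98481.
Result = 0.0288·8.859·(+0.98769) / (0.0815·(+0.98481)) = +3.1398 rad/s; magnitude 3.1398 rad/s.

3.14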